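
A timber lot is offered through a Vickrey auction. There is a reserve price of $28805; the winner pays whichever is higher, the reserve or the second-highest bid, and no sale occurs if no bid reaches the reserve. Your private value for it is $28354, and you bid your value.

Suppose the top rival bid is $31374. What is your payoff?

$0

Your bid $28354 is below the highest competing bid $31374, so you lose. Payoff $0.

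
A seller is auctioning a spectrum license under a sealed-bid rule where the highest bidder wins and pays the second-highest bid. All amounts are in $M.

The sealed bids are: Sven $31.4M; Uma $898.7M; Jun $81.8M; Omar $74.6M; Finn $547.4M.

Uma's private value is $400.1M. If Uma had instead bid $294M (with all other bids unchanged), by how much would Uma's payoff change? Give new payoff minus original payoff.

The highest bid among the other bidders is $547.4M; Uma's bid doesn't change that.
Original bid $898.7M: Uma is highest, pays the top rival bid $547.4M; payoff $400.1M − $547.4M = −$147.3M.
Alternative bid $294M: Uma is not highest (top rival bid is $547.4M); payoff $0M.
Change in payoff = $0M − (−$147.3M) = $147.3M.

$147.3M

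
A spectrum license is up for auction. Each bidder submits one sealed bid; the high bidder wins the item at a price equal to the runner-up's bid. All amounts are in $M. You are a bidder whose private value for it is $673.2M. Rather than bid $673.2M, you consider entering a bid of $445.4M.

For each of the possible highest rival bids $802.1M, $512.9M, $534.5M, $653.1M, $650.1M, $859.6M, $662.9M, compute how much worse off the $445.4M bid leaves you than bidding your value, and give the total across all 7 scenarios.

The deviation costs you only when the competing bid falls strictly between $445.4M and $673.2M; elsewhere both bids give the same outcome.
$802.1M: outcomes coincide → loss $0M.
$512.9M: truthful payoff $160.3M, deviation payoff $0M → loss $160.3M.
$534.5M: truthful payoff $138.7M, deviation payoff $0M → loss $138.7M.
$653.1M: truthful payoff $20.1M, deviation payoff $0M → loss $20.1M.
$650.1M: truthful payoff $23.1M, deviation payoff $0M → loss $23.1M.
$859.6M: outcomes coincide → loss $0M.
$662.9M: truthful payoff $10.3M, deviation payoff $0M → loss $10.3M.
Total loss = $160.3M + $138.7M + $20.1M + $23.1M + $10.3M = $352.5M.

$352.5M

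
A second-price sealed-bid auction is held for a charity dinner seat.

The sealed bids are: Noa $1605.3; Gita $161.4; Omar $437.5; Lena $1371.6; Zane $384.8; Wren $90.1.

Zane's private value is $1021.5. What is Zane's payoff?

Highest bid: Noa at $1605.3, so Noa wins.
Second-highest bid: Lena at $1371.6 — that is the price the winner pays.
Zane did not win, so Zane pays nothing and receives nothing: payoff $0.

$0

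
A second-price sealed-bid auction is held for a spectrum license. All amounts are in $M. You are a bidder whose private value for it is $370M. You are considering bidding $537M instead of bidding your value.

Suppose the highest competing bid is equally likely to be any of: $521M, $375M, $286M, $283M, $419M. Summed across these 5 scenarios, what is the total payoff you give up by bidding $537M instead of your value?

The deviation costs you only when the competing bid falls strictly between $370M and $537M; elsewhere both bids give the same outcome.
$521M: truthful payoff $0M, deviation payoff −$151M → loss $151M.
$375M: truthful payoff $0M, deviation payoff −$5M → loss $5M.
$286M: outcomes coincide → loss $0M.
$283M: outcomes coincide → loss $0M.
$419M: truthful payoff $0M, deviation payoff −$49M → loss $49M.
Total loss = $151M + $5M + $49M = $205M.

$205M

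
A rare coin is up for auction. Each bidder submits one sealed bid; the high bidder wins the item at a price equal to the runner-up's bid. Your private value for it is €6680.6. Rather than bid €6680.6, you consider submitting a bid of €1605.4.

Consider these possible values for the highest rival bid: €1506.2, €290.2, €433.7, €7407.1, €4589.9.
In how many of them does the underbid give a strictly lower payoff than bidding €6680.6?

1

The deviation hurts exactly when the highest competing bid lies strictly between €1605.4 and €6680.6 — underbidding then forfeits a profitable win.
€1506.2: below both → same outcome either way.
€290.2: below both → same outcome either way.
€433.7: below both → same outcome either way.
€7407.1: above both → same outcome either way.
€4589.9: inside the interval → strictly worse (loss €2090.7).
Count: 1.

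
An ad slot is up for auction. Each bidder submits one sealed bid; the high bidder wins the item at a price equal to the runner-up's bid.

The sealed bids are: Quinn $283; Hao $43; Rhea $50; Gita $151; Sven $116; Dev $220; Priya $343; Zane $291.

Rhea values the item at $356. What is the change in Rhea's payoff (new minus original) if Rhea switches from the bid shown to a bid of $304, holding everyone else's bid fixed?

$0

The highest bid among the other bidders is $343; Rhea's bid doesn't change that.
Original bid $50: Rhea is not highest (top rival bid is $343); payoff $0.
Alternative bid $304: Rhea is not highest (top rival bid is $343); payoff $0.
Change in payoff = $0 − ($0) = $0.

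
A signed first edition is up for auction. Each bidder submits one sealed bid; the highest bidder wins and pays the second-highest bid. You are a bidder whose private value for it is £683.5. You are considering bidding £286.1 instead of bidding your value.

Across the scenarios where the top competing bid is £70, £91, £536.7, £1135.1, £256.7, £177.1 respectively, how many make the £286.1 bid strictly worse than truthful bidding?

The deviation hurts exactly when the highest competing bid lies strictly between £286.1 and £683.5 — underbidding then forfeits a profitable win.
£70: below both → same outcome either way.
£91: below both → same outcome either way.
£536.7: inside the interval → strictly worse (loss £146.8).
£1135.1: above both → same outcome either way.
£256.7: below both → same outcome either way.
£177.1: below both → same outcome either way.
Count: 1.

1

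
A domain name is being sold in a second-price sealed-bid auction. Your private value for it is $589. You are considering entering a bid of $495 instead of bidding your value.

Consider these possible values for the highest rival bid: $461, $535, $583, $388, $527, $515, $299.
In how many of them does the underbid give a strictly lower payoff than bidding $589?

The deviation hurts exactly when the highest competing bid lies strictly between $495 and $589 — underbidding then forfeits a profitable win.
$461: below both → same outcome either way.
$535: inside the interval → strictly worse (loss $54).
$583: inside the interval → strictly worse (loss $6).
$388: below both → same outcome either way.
$527: inside the interval → strictly worse (loss $62).
$515: inside the interval → strictly worse (loss $74).
$299: below both → same outcome either way.
Count: 4.

4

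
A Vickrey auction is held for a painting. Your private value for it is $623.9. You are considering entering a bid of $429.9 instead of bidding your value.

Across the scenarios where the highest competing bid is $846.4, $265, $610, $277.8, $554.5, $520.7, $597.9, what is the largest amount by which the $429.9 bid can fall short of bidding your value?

$846.4: same outcome either way → loss $0.
$265: same outcome either way → loss $0.
$610: truthful gives $13.9, deviation gives $0 → loss $13.9.
$277.8: same outcome either way → loss $0.
$554.5: truthful gives $69.4, deviation gives $0 → loss $69.4.
$520.7: truthful gives $103.2, deviation gives $0 → loss $103.2.
$597.9: truthful gives $26, deviation gives $0 → loss $26.
Maximum loss: $103.2.

$103.2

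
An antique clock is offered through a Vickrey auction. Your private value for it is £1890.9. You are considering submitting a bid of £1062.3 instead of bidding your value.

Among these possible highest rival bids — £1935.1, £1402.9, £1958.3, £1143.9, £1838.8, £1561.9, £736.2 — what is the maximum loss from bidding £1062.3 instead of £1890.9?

£1935.1: same outcome either way → loss £0.
£1402.9: truthful gives £488, deviation gives £0 → loss £488.
£1958.3: same outcome either way → loss £0.
£1143.9: truthful gives £747, deviation gives £0 → loss £747.
£1838.8: truthful gives £52.1, deviation gives £0 → loss £52.1.
£1561.9: truthful gives £329, deviation gives £0 → loss £329.
£736.2: same outcome either way → loss £0.
Maximum loss: £747.

£747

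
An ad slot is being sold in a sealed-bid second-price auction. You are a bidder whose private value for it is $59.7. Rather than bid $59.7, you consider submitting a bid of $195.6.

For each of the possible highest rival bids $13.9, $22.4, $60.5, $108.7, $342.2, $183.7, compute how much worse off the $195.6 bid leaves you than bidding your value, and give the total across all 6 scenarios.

$173.8

The deviation costs you only when the competing bid falls strictly between $59.7 and $195.6; elsewhere both bids give the same outcome.
$13.9: outcomes coincide → loss $0.
$22.4: outcomes coincide → loss $0.
$60.5: truthful payoff $0, deviation payoff −$0.8 → loss $0.8.
$108.7: truthful payoff $0, deviation payoff −$49 → loss $49.
$342.2: outcomes coincide → loss $0.
$183.7: truthful payoff $0, deviation payoff −$124 → loss $124.
Total loss = $0.8 + $49 + $124 = $173.8.
Because the price is fixed by the runner-up's bid, deviating from your value can only change a good outcome into a bad one — never the reverse.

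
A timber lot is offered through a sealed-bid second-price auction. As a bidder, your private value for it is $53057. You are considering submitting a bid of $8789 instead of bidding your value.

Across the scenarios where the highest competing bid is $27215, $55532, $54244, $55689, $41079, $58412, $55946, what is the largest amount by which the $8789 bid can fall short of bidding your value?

$27215: truthful gives $25842, deviation gives $0 → loss $25842.
$55532: same outcome either way → loss $0.
$54244: same outcome either way → loss $0.
$55689: same outcome either way → loss $0.
$41079: truthful gives $11978, deviation gives $0 → loss $11978.
$58412: same outcome either way → loss $0.
$55946: same outcome either way → loss $0.
Maximum loss: $25842.

$25842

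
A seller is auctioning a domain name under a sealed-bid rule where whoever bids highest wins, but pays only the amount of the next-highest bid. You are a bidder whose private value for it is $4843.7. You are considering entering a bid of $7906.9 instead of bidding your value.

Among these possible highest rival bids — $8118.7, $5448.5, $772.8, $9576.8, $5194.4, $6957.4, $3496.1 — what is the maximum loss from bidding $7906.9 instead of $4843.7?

$2113.7

$8118.7: same outcome either way → loss $0.
$5448.5: truthful gives $0, deviation gives −$604.8 → loss $604.8.
$772.8: same outcome either way → loss $0.
$9576.8: same outcome either way → loss $0.
$5194.4: truthful gives $0, deviation gives −$350.7 → loss $350.7.
$6957.4: truthful gives $0, deviation gives −$2113.7 → loss $2113.7.
$3496.1: same outcome either way → loss $0.
Maximum loss: $2113.7.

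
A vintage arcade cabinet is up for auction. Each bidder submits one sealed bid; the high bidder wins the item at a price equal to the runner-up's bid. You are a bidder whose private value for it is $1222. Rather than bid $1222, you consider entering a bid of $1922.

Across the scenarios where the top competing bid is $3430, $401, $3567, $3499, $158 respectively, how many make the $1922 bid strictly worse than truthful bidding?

The deviation hurts exactly when the highest competing bid lies strictly between $1222 and $1922 — overbidding then wins at a price above your value.
$3430: above both → same outcome either way.
$401: below both → same outcome either way.
$3567: above both → same outcome either way.
$3499: above both → same outcome either way.
$158: below both → same outcome either way.
Count: 0.

0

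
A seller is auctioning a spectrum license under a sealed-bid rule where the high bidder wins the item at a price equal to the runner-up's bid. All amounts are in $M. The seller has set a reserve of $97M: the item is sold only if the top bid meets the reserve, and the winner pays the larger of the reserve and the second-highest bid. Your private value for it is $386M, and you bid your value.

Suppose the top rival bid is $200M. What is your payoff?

$186M

Your bid $386M is the highest and exceeds the reserve.
Price = max(second-highest bid, reserve) = max($200M, $97M) = $200M.
Payoff = $386M − $200M = $186M.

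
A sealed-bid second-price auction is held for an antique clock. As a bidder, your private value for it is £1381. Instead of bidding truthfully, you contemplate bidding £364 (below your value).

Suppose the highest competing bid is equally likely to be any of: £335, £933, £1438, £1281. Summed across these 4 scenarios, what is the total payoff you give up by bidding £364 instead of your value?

£548

The deviation costs you only when the competing bid falls strictly between £364 and £1381; elsewhere both bids give the same outcome.
£335: outcomes coincide → loss £0.
£933: truthful payoff £448, deviation payoff £0 → loss £448.
£1438: outcomes coincide → loss £0.
£1281: truthful payoff £100, deviation payoff £0 → loss £100.
Total loss = £448 + £100 = £548.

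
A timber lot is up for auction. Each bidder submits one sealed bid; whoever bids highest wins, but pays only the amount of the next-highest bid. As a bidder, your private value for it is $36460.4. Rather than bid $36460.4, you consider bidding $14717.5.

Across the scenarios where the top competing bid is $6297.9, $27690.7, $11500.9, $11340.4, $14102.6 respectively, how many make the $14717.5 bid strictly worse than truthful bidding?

1

The deviation hurts exactly when the highest competing bid lies strictly between $14717.5 and $36460.4 — underbidding then forfeits a profitable win.
$6297.9: below both → same outcome either way.
$27690.7: inside the interval → strictly worse (loss $8769.7).
$11500.9: below both → same outcome either way.
$11340.4: below both → same outcome either way.
$14102.6: below both → same outcome either way.
Count: 1.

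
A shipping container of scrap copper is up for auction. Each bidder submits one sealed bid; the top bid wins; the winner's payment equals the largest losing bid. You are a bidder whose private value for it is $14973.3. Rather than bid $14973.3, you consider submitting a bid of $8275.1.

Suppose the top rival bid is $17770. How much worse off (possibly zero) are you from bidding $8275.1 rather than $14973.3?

Bidding your value $14973.3: you lose (since $14973.3 < $17770). Payoff $0.
Bidding $8275.1: you lose. Payoff $0.
Difference = $0 − $0 = $0; both bids lead to the same outcome because the competing bid is above both your value and your alternative bid.

$0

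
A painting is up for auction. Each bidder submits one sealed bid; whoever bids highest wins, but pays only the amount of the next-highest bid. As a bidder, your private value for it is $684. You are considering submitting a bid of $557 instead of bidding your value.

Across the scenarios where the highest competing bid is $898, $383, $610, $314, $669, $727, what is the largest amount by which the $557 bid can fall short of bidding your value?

$74

$898: same outcome either way → loss $0.
$383: same outcome either way → loss $0.
$610: truthful gives $74, deviation gives $0 → loss $74.
$314: same outcome either way → loss $0.
$669: truthful gives $15, deviation gives $0 → loss $15.
$727: same outcome either way → loss $0.
Maximum loss: $74.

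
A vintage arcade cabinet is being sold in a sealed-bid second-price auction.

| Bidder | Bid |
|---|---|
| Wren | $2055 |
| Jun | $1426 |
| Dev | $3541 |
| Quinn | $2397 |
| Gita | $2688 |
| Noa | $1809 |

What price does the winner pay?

Highest bid: Dev at $3541, so Dev wins.
Second-highest bid: Gita at $2688 — that is the price the winner pays.

$2688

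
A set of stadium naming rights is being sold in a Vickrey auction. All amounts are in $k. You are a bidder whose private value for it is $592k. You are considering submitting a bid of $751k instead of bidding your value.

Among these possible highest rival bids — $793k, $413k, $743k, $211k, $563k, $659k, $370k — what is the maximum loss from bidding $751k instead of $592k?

$151k

$793k: same outcome either way → loss $0k.
$413k: same outcome either way → loss $0k.
$743k: truthful gives $0k, deviation gives −$151k → loss $151k.
$211k: same outcome either way → loss $0k.
$563k: same outcome either way → loss $0k.
$659k: truthful gives $0k, deviation gives −$67k → loss $67k.
$370k: same outcome either way → loss $0k.
Maximum loss: $151k.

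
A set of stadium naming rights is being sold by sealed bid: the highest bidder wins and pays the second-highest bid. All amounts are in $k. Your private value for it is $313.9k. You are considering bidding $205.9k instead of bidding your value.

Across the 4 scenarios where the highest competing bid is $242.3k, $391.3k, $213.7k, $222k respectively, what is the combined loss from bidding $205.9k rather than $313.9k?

The deviation costs you only when the competing bid falls strictly between $205.9k and $313.9k; elsewhere both bids give the same outcome.
$242.3k: truthful payoff $71.6k, deviation payoff $0k → loss $71.6k.
$391.3k: outcomes coincide → loss $0k.
$213.7k: truthful payoff $100.2k, deviation payoff $0k → loss $100.2k.
$222k: truthful payoff $91.9k, deviation payoff $0k → loss $91.9k.
Total loss = $71.6k + $100.2k + $91.9k = $263.7k.
Because the price is fixed by the runner-up's bid, deviating from your value can only change a good outcome into a bad one — never the reverse.

$263.7k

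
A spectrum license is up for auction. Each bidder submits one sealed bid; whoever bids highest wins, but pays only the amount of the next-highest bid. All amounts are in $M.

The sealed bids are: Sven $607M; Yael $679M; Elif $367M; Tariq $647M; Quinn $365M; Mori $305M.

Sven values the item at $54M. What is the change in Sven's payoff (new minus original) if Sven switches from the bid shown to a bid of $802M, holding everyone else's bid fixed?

The highest bid among the other bidders is $679M; Sven's bid doesn't change that.
Original bid $607M: Sven is not highest (top rival bid is $679M); payoff $0M.
Alternative bid $802M: Sven is highest, pays the top rival bid $679M; payoff $54M − $679M = −$625M.
Change in payoff = −$625M − ($0M) = −$625M.

−$625M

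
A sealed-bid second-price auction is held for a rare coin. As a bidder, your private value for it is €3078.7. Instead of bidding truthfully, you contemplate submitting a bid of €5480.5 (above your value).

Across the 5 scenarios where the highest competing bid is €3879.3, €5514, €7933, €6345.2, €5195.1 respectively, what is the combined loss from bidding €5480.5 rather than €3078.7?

€2917

The deviation costs you only when the competing bid falls strictly between €3078.7 and €5480.5; elsewhere both bids give the same outcome.
€3879.3: truthful payoff €0, deviation payoff −€800.6 → loss €800.6.
€5514: outcomes coincide → loss €0.
€7933: outcomes coincide → loss €0.
€6345.2: outcomes coincide → loss €0.
€5195.1: truthful payoff €0, deviation payoff −€2116.4 → loss €2116.4.
Total loss = €800.6 + €2116.4 = €2917.
Because the price is fixed by the runner-up's bid, deviating from your value can only change a good outcome into a bad one — never the reverse.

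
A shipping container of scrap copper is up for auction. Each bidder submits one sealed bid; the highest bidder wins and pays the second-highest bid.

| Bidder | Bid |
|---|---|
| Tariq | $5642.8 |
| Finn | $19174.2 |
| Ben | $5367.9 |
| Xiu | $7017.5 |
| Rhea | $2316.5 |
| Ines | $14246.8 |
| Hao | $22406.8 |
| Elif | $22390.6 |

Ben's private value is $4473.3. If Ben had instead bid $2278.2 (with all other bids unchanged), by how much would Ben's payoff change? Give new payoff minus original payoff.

$0

The highest bid among the other bidders is $22406.8; Ben's bid doesn't change that.
Original bid $5367.9: Ben is not highest (top rival bid is $22406.8); payoff $0.
Alternative bid $2278.2: Ben is not highest (top rival bid is $22406.8); payoff $0.
Change in payoff = $0 − ($0) = $0.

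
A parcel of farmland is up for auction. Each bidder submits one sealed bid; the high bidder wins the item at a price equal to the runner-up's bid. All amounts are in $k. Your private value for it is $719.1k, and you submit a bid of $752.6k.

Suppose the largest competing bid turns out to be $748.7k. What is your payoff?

−$29.6k

Your bid $752.6k exceeds the highest competing bid $748.7k, so you win.
In a second-price auction the winner pays the second-highest bid, $748.7k.
Payoff = value − price = $719.1k − $748.7k = −$29.6k.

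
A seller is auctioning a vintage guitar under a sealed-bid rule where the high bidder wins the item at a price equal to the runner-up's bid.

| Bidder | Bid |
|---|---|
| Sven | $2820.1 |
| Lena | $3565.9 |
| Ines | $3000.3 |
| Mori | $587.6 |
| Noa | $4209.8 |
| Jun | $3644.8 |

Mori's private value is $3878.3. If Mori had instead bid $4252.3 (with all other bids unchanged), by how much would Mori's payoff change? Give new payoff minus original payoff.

The highest bid among the other bidders is $4209.8; Mori's bid doesn't change that.
Original bid $587.6: Mori is not highest (top rival bid is $4209.8); payoff $0.
Alternative bid $4252.3: Mori is highest, pays the top rival bid $4209.8; payoff $3878.3 − $4209.8 = −$331.5.
Change in payoff = −$331.5 − ($0) = −$331.5.

−$331.5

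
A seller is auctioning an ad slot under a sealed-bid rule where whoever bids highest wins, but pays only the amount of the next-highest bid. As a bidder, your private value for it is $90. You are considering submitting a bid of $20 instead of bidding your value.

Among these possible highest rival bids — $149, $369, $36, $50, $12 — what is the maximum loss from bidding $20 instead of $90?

$149: same outcome either way → loss $0.
$369: same outcome either way → loss $0.
$36: truthful gives $54, deviation gives $0 → loss $54.
$50: truthful gives $40, deviation gives $0 → loss $40.
$12: same outcome either way → loss $0.
Maximum loss: $54.

$54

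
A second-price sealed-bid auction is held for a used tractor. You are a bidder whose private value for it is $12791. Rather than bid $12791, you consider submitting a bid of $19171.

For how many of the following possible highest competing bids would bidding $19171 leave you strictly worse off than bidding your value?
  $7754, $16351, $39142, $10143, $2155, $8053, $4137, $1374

1

The deviation hurts exactly when the highest competing bid lies strictly between $12791 and $19171 — overbidding then wins at a price above your value.
$7754: below both → same outcome either way.
$16351: inside the interval → strictly worse (loss $3560).
$39142: above both → same outcome either way.
$10143: below both → same outcome either way.
$2155: below both → same outcome either way.
$8053: below both → same outcome either way.
$4137: below both → same outcome either way.
$1374: below both → same outcome either way.
Count: 1.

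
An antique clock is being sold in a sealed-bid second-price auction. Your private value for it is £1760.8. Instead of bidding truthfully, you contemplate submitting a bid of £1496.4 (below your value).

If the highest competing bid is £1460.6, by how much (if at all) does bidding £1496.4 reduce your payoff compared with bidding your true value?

£0

Bidding your value £1760.8: you win (since £1760.8 > £1460.6) and pay £1460.6. Payoff £300.2.
Bidding £1496.4: you win and pay £1460.6. Payoff £1760.8 − £1460.6 = £300.2.
Difference = £300.2 − £300.2 = £0; both bids lead to the same outcome because the competing bid is below both your value and your alternative bid.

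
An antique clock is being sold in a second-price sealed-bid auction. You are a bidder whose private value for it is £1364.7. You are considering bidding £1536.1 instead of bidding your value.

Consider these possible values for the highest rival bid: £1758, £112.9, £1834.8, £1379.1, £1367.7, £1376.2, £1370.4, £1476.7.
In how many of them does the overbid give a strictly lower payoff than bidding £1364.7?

5

The deviation hurts exactly when the highest competing bid lies strictly between £1364.7 and £1536.1 — overbidding then wins at a price above your value.
£1758: above both → same outcome either way.
£112.9: below both → same outcome either way.
£1834.8: above both → same outcome either way.
£1379.1: inside the interval → strictly worse (loss £14.4).
£1367.7: inside the interval → strictly worse (loss £3).
£1376.2: inside the interval → strictly worse (loss £11.5).
£1370.4: inside the interval → strictly worse (loss £5.7).
£1476.7: inside the interval → strictly worse (loss £112).
Count: 5.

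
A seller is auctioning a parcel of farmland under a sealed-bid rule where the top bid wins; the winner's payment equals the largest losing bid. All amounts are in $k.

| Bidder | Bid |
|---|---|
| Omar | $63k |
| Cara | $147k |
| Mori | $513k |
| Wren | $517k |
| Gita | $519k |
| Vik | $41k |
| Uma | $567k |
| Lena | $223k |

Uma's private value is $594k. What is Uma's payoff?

Highest bid: Uma at $567k, so Uma wins.
Second-highest bid: Gita at $519k — that is the price the winner pays.
Uma's payoff = value − price = $594k − $519k = $75k.

$75k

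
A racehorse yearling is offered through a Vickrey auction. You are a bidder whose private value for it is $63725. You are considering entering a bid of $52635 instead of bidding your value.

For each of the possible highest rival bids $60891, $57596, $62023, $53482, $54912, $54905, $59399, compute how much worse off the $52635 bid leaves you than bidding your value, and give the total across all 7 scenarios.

The deviation costs you only when the competing bid falls strictly between $52635 and $63725; elsewhere both bids give the same outcome.
$60891: truthful payoff $2834, deviation payoff $0 → loss $2834.
$57596: truthful payoff $6129, deviation payoff $0 → loss $6129.
$62023: truthful payoff $1702, deviation payoff $0 → loss $1702.
$53482: truthful payoff $10243, deviation payoff $0 → loss $10243.
$54912: truthful payoff $8813, deviation payoff $0 → loss $8813.
$54905: truthful payoff $8820, deviation payoff $0 → loss $8820.
$59399: truthful payoff $4326, deviation payoff $0 → loss $4326.
Total loss = $2834 + $6129 + $1702 + $10243 + $8813 + $8820 + $4326 = $42867.
Truthful bidding weakly dominates here: raising your bid can only win items priced above your value, and lowering it can only forfeit items priced below.

$42867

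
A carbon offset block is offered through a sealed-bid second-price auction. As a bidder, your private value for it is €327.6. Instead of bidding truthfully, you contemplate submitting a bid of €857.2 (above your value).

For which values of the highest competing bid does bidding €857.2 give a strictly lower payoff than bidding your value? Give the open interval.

(€327.6, €857.2)

If the competing bid is below €327.6, both bids win at the same price — no difference.
If it is above €857.2, both bids lose — no difference.
If it lies strictly between €327.6 and €857.2, bidding your value loses (payoff 0) while bidding €857.2 wins at a price above your value (payoff negative).
So the deviation strictly hurts on the open interval (€327.6, €857.2).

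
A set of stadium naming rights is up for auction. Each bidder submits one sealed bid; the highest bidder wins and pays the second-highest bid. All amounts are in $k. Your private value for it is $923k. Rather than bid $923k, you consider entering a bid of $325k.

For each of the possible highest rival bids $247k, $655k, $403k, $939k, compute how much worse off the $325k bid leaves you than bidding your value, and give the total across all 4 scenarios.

The deviation costs you only when the competing bid falls strictly between $325k and $923k; elsewhere both bids give the same outcome.
$247k: outcomes coincide → loss $0k.
$655k: truthful payoff $268k, deviation payoff $0k → loss $268k.
$403k: truthful payoff $520k, deviation payoff $0k → loss $520k.
$939k: outcomes coincide → loss $0k.
Total loss = $268k + $520k = $788k.

$788k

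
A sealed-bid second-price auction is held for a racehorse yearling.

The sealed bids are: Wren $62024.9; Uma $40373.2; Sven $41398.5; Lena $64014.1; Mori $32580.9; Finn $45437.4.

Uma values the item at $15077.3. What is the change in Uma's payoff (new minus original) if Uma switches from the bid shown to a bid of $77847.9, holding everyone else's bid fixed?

−$48936.8

The highest bid among the other bidders is $64014.1; Uma's bid doesn't change that.
Original bid $40373.2: Uma is not highest (top rival bid is $64014.1); payoff $0.
Alternative bid $77847.9: Uma is highest, pays the top rival bid $64014.1; payoff $15077.3 − $64014.1 = −$48936.8.
Change in payoff = −$48936.8 − ($0) = −$48936.8.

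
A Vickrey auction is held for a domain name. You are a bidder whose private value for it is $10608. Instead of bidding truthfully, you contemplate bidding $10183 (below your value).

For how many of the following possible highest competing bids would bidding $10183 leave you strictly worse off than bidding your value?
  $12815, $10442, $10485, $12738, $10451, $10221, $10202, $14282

The deviation hurts exactly when the highest competing bid lies strictly between $10183 and $10608 — underbidding then forfeits a profitable win.
$12815: above both → same outcome either way.
$10442: inside the interval → strictly worse (loss $166).
$10485: inside the interval → strictly worse (loss $123).
$12738: above both → same outcome either way.
$10451: inside the interval → strictly worse (loss $157).
$10221: inside the interval → strictly worse (loss $387).
$10202: inside the interval → strictly worse (loss $406).
$14282: above both → same outcome either way.
Count: 5.

5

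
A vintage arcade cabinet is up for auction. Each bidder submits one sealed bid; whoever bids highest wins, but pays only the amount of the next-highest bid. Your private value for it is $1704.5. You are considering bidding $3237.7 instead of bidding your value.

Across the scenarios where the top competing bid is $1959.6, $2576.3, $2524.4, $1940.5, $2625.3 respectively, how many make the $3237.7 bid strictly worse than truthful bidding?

5

The deviation hurts exactly when the highest competing bid lies strictly between $1704.5 and $3237.7 — overbidding then wins at a price above your value.
$1959.6: inside the interval → strictly worse (loss $255.1).
$2576.3: inside the interval → strictly worse (loss $871.8).
$2524.4: inside the interval → strictly worse (loss $819.9).
$1940.5: inside the interval → strictly worse (loss $236).
$2625.3: inside the interval → strictly worse (loss $920.8).
Count: 5.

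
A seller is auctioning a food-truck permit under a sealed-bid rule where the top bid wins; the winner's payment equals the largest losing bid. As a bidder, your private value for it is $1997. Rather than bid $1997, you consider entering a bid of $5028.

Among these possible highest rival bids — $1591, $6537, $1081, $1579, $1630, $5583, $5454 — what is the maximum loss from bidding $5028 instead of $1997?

$1591: same outcome either way → loss $0.
$6537: same outcome either way → loss $0.
$1081: same outcome either way → loss $0.
$1579: same outcome either way → loss $0.
$1630: same outcome either way → loss $0.
$5583: same outcome either way → loss $0.
$5454: same outcome either way → loss $0.
Maximum loss: $0.

$0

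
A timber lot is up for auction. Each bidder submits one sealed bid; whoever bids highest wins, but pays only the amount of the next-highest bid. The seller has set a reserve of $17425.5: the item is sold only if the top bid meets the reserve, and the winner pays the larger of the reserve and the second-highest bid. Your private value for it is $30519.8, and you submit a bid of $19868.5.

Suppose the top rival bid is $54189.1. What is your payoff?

$0

Your bid $19868.5 is below the highest competing bid $54189.1, so you lose. Payoff $0.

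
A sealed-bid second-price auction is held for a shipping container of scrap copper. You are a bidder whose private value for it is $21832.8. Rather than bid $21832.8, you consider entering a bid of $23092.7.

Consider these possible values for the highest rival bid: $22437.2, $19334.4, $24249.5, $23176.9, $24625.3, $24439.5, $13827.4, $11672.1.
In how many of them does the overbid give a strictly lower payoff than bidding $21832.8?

The deviation hurts exactly when the highest competing bid lies strictly between $21832.8 and $23092.7 — overbidding then wins at a price above your value.
$22437.2: inside the interval → strictly worse (loss $604.4).
$19334.4: below both → same outcome either way.
$24249.5: above both → same outcome either way.
$23176.9: above both → same outcome either way.
$24625.3: above both → same outcome either way.
$24439.5: above both → same outcome either way.
$13827.4: below both → same outcome either way.
$11672.1: below both → same outcome either way.
Count: 1.

1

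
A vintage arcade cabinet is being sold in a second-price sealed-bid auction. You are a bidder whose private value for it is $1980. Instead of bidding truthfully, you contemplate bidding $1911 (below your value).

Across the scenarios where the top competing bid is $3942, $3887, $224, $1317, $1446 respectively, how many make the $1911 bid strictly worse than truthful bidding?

The deviation hurts exactly when the highest competing bid lies strictly between $1911 and $1980 — underbidding then forfeits a profitable win.
$3942: above both → same outcome either way.
$3887: above both → same outcome either way.
$224: below both → same outcome either way.
$1317: below both → same outcome either way.
$1446: below both → same outcome either way.
Count: 0.

0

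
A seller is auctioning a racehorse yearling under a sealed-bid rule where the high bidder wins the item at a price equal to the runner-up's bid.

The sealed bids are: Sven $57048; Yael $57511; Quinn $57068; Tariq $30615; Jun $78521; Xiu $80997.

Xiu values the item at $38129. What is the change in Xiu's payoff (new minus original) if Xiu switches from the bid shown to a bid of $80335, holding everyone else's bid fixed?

$0

The highest bid among the other bidders is $78521; Xiu's bid doesn't change that.
Original bid $80997: Xiu is highest, pays the top rival bid $78521; payoff $38129 − $78521 = −$40392.
Alternative bid $80335: Xiu is highest, pays the top rival bid $78521; payoff $38129 − $78521 = −$40392.
Change in payoff = −$40392 − (−$40392) = $0.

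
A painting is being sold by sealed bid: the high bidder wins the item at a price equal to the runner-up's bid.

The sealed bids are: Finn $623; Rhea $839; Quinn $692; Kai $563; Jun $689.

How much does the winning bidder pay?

$692

Highest bid: Rhea at $839, so Rhea wins.
Second-highest bid: Quinn at $692 — that is the price the winner pays.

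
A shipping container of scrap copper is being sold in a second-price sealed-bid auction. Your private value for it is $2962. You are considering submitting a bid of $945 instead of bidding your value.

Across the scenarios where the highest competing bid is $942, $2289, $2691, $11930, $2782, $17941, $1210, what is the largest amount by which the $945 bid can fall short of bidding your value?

$1752

$942: same outcome either way → loss $0.
$2289: truthful gives $673, deviation gives $0 → loss $673.
$2691: truthful gives $271, deviation gives $0 → loss $271.
$11930: same outcome either way → loss $0.
$2782: truthful gives $180, deviation gives $0 → loss $180.
$17941: same outcome either way → loss $0.
$1210: truthful gives $1752, deviation gives $0 → loss $1752.
Maximum loss: $1752.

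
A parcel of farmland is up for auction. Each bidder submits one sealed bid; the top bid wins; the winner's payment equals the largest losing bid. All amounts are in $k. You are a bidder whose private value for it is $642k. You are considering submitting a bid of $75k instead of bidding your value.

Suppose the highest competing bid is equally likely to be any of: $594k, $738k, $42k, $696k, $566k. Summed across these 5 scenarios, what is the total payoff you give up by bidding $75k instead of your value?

The deviation costs you only when the competing bid falls strictly between $75k and $642k; elsewhere both bids give the same outcome.
$594k: truthful payoff $48k, deviation payoff $0k → loss $48k.
$738k: outcomes coincide → loss $0k.
$42k: outcomes coincide → loss $0k.
$696k: outcomes coincide → loss $0k.
$566k: truthful payoff $76k, deviation payoff $0k → loss $76k.
Total loss = $48k + $76k = $124k.

$124k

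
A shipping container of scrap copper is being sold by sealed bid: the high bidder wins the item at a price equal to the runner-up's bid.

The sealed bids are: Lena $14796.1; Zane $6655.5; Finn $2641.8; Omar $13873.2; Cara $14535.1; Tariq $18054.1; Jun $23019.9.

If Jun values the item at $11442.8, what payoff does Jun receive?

−$6611.3

Highest bid: Jun at $23019.9, so Jun wins.
Second-highest bid: Tariq at $18054.1 — that is the price the winner pays.
Jun's payoff = value − price = $11442.8 − $18054.1 = −$6611.3.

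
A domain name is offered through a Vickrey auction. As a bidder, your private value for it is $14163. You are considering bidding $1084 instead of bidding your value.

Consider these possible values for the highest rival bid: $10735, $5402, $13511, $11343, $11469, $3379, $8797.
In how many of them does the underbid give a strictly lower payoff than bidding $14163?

7

The deviation hurts exactly when the highest competing bid lies strictly between $1084 and $14163 — underbidding then forfeits a profitable win.
$10735: inside the interval → strictly worse (loss $3428).
$5402: inside the interval → strictly worse (loss $8761).
$13511: inside the interval → strictly worse (loss $652).
$11343: inside the interval → strictly worse (loss $2820).
$11469: inside the interval → strictly worse (loss $2694).
$3379: inside the interval → strictly worse (loss $10784).
$8797: inside the interval → strictly worse (loss $5366).
Count: 7.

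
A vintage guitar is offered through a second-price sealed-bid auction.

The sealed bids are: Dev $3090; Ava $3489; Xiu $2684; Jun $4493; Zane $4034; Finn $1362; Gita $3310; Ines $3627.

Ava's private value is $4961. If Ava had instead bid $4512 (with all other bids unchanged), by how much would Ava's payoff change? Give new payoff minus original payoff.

The highest bid among the other bidders is $4493; Ava's bid doesn't change that.
Original bid $3489: Ava is not highest (top rival bid is $4493); payoff $0.
Alternative bid $4512: Ava is highest, pays the top rival bid $4493; payoff $4961 − $4493 = $468.
Change in payoff = $468 − ($0) = $468.

$468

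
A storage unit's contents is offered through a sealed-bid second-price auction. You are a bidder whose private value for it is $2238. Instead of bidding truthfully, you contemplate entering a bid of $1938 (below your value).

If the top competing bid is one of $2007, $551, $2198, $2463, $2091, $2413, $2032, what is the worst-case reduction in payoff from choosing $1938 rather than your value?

$231

$2007: truthful gives $231, deviation gives $0 → loss $231.
$551: same outcome either way → loss $0.
$2198: truthful gives $40, deviation gives $0 → loss $40.
$2463: same outcome either way → loss $0.
$2091: truthful gives $147, deviation gives $0 → loss $147.
$2413: same outcome either way → loss $0.
$2032: truthful gives $206, deviation gives $0 → loss $206.
Maximum loss: $231.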